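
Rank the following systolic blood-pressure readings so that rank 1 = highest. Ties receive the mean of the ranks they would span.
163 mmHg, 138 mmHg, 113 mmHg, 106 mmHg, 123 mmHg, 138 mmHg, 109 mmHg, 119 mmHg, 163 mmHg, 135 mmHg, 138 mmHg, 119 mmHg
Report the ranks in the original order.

Sorted (descending): 163, 163, 138, 138, 138, 135, 123, 119, 119, 113, 109, 106
The 2 values of 163 occupy positions 1–2 → average rank (1+2)/2 = 1.5.
The 3 values of 138 occupy positions 3–5 → average rank 4.
The 2 values of 119 occupy positions 8–9 → average rank (8+9)/2 = 8.5.

1.5, 4, 10, 12, 7, 4, 11, 8.5, 1.5, 6, 4, 8.5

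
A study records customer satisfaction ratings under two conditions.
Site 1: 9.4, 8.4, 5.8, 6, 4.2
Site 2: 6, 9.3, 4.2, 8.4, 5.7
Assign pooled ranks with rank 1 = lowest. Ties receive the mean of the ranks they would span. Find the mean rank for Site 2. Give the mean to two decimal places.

Sorted (ascending): 4.2, 4.2, 5.7, 5.8, 6, 6, 8.4, 8.4, 9.3, 9.4
The 2 values of 4.2 occupy positions 1–2 → average rank (1+2)/2 = 1.5.
The 2 values of 6 occupy positions 5–6 → average rank (5+6)/2 = 5.5.
The 2 values of 8.4 occupy positions 7–8 → average rank (7+8)/2 = 7.5.
Site 2 values → pooled ranks: 6→5.5, 9.3→9, 4.2→1.5, 8.4→7.5, 5.7→3
Mean rank = (5.5 + 9 + 1.5 + 7.5 + 3) / 5 = 5.30

5.30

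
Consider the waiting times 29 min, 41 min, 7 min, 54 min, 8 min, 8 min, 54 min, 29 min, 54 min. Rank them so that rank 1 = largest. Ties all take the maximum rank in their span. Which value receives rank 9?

Sorted (descending): 54, 54, 54, 41, 29, 29, 8, 8, 7
The 3 values of 54 occupy positions 1–3 → each gets rank 3.
The 2 values of 29 occupy positions 5–6 → each gets rank 6.
The 2 values of 8 occupy positions 7–8 → each gets rank 8.
Rank 9 → value 7.

7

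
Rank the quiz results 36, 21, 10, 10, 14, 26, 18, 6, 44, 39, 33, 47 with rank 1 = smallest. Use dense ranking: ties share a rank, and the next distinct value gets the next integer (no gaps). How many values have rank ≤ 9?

10

Sorted (ascending): 6, 10, 10, 14, 18, 21, 26, 33, 36, 39, 44, 47
The 2 values of 10 share dense rank 2.
Remaining distinct values take the next consecutive integers.
Ranks ≤ 9: {1, 2, 2, 3, 4, 5, 6, 7, 8, 9} → 10 values.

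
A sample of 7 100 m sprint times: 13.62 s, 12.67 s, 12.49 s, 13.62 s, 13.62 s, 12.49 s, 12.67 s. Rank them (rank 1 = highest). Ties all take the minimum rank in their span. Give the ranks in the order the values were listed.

1, 4, 6, 1, 1, 6, 4

Sorted (descending): 13.62, 13.62, 13.62, 12.67, 12.67, 12.49, 12.49
The 3 values of 13.62 occupy positions 1–3 → each gets rank 1.
The 2 values of 12.67 occupy positions 4–5 → each gets rank 4.
The 2 values of 12.49 occupy positions 6–7 → each gets rank 6.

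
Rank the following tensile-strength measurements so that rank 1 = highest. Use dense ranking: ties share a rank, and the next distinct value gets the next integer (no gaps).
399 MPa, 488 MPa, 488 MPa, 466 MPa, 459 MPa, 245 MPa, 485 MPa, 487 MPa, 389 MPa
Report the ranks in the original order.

Sorted (descending): 488, 488, 487, 485, 466, 459, 399, 389, 245
The 2 values of 488 share dense rank 1.
Remaining distinct values take the next consecutive integers.

6, 1, 1, 4, 5, 8, 3, 2, 7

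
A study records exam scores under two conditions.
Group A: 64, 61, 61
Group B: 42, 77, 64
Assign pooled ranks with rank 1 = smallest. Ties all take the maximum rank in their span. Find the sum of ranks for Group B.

12

Sorted (ascending): 42, 61, 61, 64, 64, 77
The 2 values of 61 occupy positions 2–3 → each gets rank 3.
The 2 values of 64 occupy positions 4–5 → each gets rank 5.
Group B values → pooled ranks: 42→1, 77→6, 64→5
Rank sum = 1 + 6 + 5 = 12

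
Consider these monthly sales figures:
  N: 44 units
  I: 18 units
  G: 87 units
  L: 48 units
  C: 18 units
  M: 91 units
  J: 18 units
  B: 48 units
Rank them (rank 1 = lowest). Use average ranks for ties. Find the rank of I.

Sorted (ascending): 18, 18, 18, 44, 48, 48, 87, 91
The 3 values of 18 occupy positions 1–3 → average rank 2.
The 2 values of 48 occupy positions 5–6 → average rank (5+6)/2 = 5.5.
I has value 18 units → rank 2.

2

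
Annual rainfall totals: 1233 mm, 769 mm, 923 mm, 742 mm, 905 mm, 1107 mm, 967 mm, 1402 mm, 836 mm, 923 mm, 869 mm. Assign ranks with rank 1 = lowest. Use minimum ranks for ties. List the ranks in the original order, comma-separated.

Sorted (ascending): 742, 769, 836, 869, 905, 923, 923, 967, 1107, 1233, 1402
The 2 values of 923 occupy positions 6–7 → each gets rank 6.

10, 2, 6, 1, 5, 9, 8, 11, 3, 6, 4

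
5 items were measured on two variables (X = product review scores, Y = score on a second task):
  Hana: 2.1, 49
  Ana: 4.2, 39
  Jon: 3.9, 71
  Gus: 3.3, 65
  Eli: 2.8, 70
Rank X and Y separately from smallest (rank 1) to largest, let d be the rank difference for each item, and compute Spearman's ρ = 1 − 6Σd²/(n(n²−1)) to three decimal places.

Ranks of variable 1: 1, 5, 4, 3, 2
Ranks of variable 2: 2, 1, 5, 3, 4
d = r₁ − r₂: -1, 4, -1, 0, -2
d²: 1, 16, 1, 0, 4; Σd² = 22
ρ = 1 − 6·22/(5·24) = 1 − 132/120 = -0.100

-0.100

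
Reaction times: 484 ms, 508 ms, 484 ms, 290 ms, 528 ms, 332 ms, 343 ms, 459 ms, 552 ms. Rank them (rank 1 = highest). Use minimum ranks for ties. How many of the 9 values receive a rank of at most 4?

5

Sorted (descending): 552, 528, 508, 484, 484, 459, 343, 332, 290
The 2 values of 484 occupy positions 4–5 → each gets rank 4.
Ranks ≤ 4: {1, 2, 3, 4, 4} → 5 values.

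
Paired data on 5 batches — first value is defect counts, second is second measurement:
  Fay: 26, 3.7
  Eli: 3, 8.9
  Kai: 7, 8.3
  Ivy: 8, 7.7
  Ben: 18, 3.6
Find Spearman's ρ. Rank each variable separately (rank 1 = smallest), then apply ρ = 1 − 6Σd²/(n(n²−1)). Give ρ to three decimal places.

-0.900

Ranks of variable 1: 5, 1, 2, 3, 4
Ranks of variable 2: 2, 5, 4, 3, 1
d = r₁ − r₂: 3, -4, -2, 0, 3
d²: 9, 16, 4, 0, 9; Σd² = 38
ρ = 1 − 6·38/(5·24) = 1 − 228/120 = -0.900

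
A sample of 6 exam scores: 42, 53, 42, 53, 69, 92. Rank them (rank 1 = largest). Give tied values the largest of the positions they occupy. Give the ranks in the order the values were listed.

Sorted (descending): 92, 69, 53, 53, 42, 42
The 2 values of 53 occupy positions 3–4 → each gets rank 4.
The 2 values of 42 occupy positions 5–6 → each gets rank 6.

6, 4, 6, 4, 2, 1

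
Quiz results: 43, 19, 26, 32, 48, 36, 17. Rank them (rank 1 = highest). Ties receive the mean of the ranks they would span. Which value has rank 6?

19

Sorted (descending): 48, 43, 36, 32, 26, 19, 17
No ties — each value takes its position as its rank.
Rank 6 → value 19.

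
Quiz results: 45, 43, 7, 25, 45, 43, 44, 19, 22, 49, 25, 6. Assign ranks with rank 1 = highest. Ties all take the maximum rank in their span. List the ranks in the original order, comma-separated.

3, 6, 11, 8, 3, 6, 4, 10, 9, 1, 8, 12

Sorted (descending): 49, 45, 45, 44, 43, 43, 25, 25, 22, 19, 7, 6
The 2 values of 45 occupy positions 2–3 → each gets rank 3.
The 2 values of 43 occupy positions 5–6 → each gets rank 6.
The 2 values of 25 occupy positions 7–8 → each gets rank 8.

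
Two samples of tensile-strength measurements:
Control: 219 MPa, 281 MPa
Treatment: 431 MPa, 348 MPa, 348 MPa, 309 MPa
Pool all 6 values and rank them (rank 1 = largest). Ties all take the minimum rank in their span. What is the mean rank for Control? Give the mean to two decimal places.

Sorted (descending): 431, 348, 348, 309, 281, 219
The 2 values of 348 occupy positions 2–3 → each gets rank 2.
Control values → pooled ranks: 219→6, 281→5
Mean rank = (6 + 5) / 2 = 5.50

5.50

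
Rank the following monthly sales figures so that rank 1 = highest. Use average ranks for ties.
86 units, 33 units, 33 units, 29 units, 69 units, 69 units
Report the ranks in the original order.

1, 4.5, 4.5, 6, 2.5, 2.5

Sorted (descending): 86, 69, 69, 33, 33, 29
The 2 values of 69 occupy positions 2–3 → average rank (2+3)/2 = 2.5.
The 2 values of 33 occupy positions 4–5 → average rank (4+5)/2 = 4.5.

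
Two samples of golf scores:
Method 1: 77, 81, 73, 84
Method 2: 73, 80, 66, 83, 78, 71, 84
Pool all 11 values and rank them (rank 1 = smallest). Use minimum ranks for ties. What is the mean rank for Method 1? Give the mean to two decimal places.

6.50

Sorted (ascending): 66, 71, 73, 73, 77, 78, 80, 81, 83, 84, 84
The 2 values of 73 occupy positions 3–4 → each gets rank 3.
The 2 values of 84 occupy positions 10–11 → each gets rank 10.
Method 1 values → pooled ranks: 77→5, 81→8, 73→3, 84→10
Mean rank = (5 + 8 + 3 + 10) / 4 = 6.50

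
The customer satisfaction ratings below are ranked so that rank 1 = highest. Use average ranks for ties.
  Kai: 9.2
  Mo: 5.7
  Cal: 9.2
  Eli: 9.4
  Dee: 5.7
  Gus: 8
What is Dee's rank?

Sorted (descending): 9.4, 9.2, 9.2, 8, 5.7, 5.7
The 2 values of 9.2 occupy positions 2–3 → average rank (2+3)/2 = 2.5.
The 2 values of 5.7 occupy positions 5–6 → average rank (5+6)/2 = 5.5.
Dee has value 5.7 → rank 5.5.

5.5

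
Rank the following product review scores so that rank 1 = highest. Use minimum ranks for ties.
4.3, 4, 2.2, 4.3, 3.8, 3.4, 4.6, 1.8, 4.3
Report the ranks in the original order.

Sorted (descending): 4.6, 4.3, 4.3, 4.3, 4, 3.8, 3.4, 2.2, 1.8
The 3 values of 4.3 occupy positions 2–4 → each gets rank 2.

2, 5, 8, 2, 6, 7, 1, 9, 2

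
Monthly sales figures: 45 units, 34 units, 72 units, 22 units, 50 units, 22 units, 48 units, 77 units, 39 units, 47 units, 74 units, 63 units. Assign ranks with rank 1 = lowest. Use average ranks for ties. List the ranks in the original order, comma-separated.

5, 3, 10, 1.5, 8, 1.5, 7, 12, 4, 6, 11, 9

Sorted (ascending): 22, 22, 34, 39, 45, 47, 48, 50, 63, 72, 74, 77
The 2 values of 22 occupy positions 1–2 → average rank (1+2)/2 = 1.5.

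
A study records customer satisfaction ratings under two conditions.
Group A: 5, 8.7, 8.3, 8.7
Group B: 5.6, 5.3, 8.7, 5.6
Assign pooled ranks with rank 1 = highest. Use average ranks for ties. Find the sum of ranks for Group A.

Sorted (descending): 8.7, 8.7, 8.7, 8.3, 5.6, 5.6, 5.3, 5
The 3 values of 8.7 occupy positions 1–3 → average rank 2.
The 2 values of 5.6 occupy positions 5–6 → average rank (5+6)/2 = 5.5.
Group A values → pooled ranks: 5→8, 8.7→2, 8.3→4, 8.7→2
Rank sum = 8 + 2 + 4 + 2 = 16

16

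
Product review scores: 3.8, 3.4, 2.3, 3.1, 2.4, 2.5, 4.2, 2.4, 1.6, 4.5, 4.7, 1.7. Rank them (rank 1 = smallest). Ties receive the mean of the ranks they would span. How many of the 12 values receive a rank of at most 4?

Sorted (ascending): 1.6, 1.7, 2.3, 2.4, 2.4, 2.5, 3.1, 3.4, 3.8, 4.2, 4.5, 4.7
The 2 values of 2.4 occupy positions 4–5 → average rank (4+5)/2 = 4.5.
Ranks ≤ 4: {1, 2, 3} → 3 values.

3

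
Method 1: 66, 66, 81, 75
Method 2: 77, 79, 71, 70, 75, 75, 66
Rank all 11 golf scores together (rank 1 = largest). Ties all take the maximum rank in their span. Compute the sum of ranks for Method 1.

29

Sorted (descending): 81, 79, 77, 75, 75, 75, 71, 70, 66, 66, 66
The 3 values of 75 occupy positions 4–6 → each gets rank 6.
The 3 values of 66 occupy positions 9–11 → each gets rank 11.
Method 1 values → pooled ranks: 66→11, 66→11, 81→1, 75→6
Rank sum = 11 + 11 + 1 + 6 = 29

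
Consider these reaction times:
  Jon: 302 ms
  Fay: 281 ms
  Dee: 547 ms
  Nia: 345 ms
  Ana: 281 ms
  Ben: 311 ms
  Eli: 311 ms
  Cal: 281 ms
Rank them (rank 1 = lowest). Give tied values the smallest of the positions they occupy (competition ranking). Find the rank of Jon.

4

Sorted (ascending): 281, 281, 281, 302, 311, 311, 345, 547
The 3 values of 281 occupy positions 1–3 → each gets rank 1.
The 2 values of 311 occupy positions 5–6 → each gets rank 5.
Jon has value 302 ms → rank 4.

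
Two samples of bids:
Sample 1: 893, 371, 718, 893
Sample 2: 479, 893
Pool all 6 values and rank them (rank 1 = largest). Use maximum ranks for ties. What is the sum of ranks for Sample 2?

8

Sorted (descending): 893, 893, 893, 718, 479, 371
The 3 values of 893 occupy positions 1–3 → each gets rank 3.
Sample 2 values → pooled ranks: 479→5, 893→3
Rank sum = 5 + 3 = 8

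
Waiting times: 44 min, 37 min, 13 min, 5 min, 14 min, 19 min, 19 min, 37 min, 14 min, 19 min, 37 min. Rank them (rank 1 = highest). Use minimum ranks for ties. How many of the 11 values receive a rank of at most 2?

Sorted (descending): 44, 37, 37, 37, 19, 19, 19, 14, 14, 13, 5
The 3 values of 37 occupy positions 2–4 → each gets rank 2.
The 3 values of 19 occupy positions 5–7 → each gets rank 5.
The 2 values of 14 occupy positions 8–9 → each gets rank 8.
Ranks ≤ 2: {1, 2, 2, 2} → 4 values.

4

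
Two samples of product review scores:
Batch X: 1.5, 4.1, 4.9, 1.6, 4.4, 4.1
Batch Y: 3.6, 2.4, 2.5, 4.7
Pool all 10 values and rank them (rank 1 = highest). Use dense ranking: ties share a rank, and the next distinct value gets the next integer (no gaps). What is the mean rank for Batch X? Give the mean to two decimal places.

Sorted (descending): 4.9, 4.7, 4.4, 4.1, 4.1, 3.6, 2.5, 2.4, 1.6, 1.5
The 2 values of 4.1 share dense rank 4.
Remaining distinct values take the next consecutive integers.
Batch X values → pooled ranks: 1.5→9, 4.1→4, 4.9→1, 1.6→8, 4.4→3, 4.1→4
Mean rank = (9 + 4 + 1 + 8 + 3 + 4) / 6 = 4.83

4.83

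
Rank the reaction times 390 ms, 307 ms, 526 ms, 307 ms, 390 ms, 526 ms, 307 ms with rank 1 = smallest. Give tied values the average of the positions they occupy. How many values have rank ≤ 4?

Sorted (ascending): 307, 307, 307, 390, 390, 526, 526
The 3 values of 307 occupy positions 1–3 → average rank 2.
The 2 values of 390 occupy positions 4–5 → average rank (4+5)/2 = 4.5.
The 2 values of 526 occupy positions 6–7 → average rank (6+7)/2 = 6.5.
Ranks ≤ 4: {2, 2, 2} → 3 values.

3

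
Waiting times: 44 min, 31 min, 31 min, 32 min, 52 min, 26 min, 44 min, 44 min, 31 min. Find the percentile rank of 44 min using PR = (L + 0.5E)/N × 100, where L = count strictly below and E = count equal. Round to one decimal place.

72.2

N = 9.
Strictly below 44: 5. Equal to 44: 3.
PR = (5 + 0.5·3)/9 × 100 = 72.2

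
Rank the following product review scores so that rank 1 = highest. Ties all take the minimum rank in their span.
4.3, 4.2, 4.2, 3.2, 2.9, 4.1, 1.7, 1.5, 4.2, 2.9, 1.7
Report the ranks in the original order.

1, 2, 2, 6, 7, 5, 9, 11, 2, 7, 9

Sorted (descending): 4.3, 4.2, 4.2, 4.2, 4.1, 3.2, 2.9, 2.9, 1.7, 1.7, 1.5
The 3 values of 4.2 occupy positions 2–4 → each gets rank 2.
The 2 values of 2.9 occupy positions 7–8 → each gets rank 7.
The 2 values of 1.7 occupy positions 9–10 → each gets rank 9.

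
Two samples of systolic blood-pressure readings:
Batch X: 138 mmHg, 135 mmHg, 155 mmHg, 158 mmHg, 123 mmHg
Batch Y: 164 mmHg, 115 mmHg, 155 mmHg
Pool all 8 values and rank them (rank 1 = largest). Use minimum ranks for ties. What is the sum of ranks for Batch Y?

Sorted (descending): 164, 158, 155, 155, 138, 135, 123, 115
The 2 values of 155 occupy positions 3–4 → each gets rank 3.
Batch Y values → pooled ranks: 164→1, 115→8, 155→3
Rank sum = 1 + 8 + 3 = 12

12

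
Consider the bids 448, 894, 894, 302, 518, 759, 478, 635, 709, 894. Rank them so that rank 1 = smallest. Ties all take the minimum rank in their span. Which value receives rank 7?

Sorted (ascending): 302, 448, 478, 518, 635, 709, 759, 894, 894, 894
The 3 values of 894 occupy positions 8–10 → each gets rank 8.
Rank 7 → value 759.

759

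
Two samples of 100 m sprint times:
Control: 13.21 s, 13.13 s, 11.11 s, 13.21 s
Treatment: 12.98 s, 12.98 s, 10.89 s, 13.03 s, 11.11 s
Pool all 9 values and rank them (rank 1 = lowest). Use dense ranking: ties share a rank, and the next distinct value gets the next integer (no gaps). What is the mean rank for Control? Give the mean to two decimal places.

Sorted (ascending): 10.89, 11.11, 11.11, 12.98, 12.98, 13.03, 13.13, 13.21, 13.21
The 2 values of 11.11 share dense rank 2.
The 2 values of 12.98 share dense rank 3.
The 2 values of 13.21 share dense rank 6.
Remaining distinct values take the next consecutive integers.
Control values → pooled ranks: 13.21→6, 13.13→5, 11.11→2, 13.21→6
Mean rank = (6 + 5 + 2 + 6) / 4 = 4.75

4.75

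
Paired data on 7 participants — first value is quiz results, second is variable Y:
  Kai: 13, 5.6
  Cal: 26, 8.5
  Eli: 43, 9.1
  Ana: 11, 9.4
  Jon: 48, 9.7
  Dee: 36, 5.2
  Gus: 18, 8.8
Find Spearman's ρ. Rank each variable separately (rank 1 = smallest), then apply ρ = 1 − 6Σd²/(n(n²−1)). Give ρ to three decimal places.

Ranks of variable 1: 2, 4, 6, 1, 7, 5, 3
Ranks of variable 2: 2, 3, 5, 6, 7, 1, 4
d = r₁ − r₂: 0, 1, 1, -5, 0, 4, -1
d²: 0, 1, 1, 25, 0, 16, 1; Σd² = 44
ρ = 1 − 6·44/(7·48) = 1 − 264/336 = 0.214

0.214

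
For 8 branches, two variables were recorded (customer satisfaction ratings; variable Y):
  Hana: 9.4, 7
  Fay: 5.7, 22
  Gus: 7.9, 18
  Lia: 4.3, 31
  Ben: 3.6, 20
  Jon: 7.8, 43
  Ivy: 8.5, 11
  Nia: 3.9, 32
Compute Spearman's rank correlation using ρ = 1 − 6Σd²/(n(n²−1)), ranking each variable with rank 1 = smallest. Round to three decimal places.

Ranks of variable 1: 8, 4, 6, 3, 1, 5, 7, 2
Ranks of variable 2: 1, 5, 3, 6, 4, 8, 2, 7
d = r₁ − r₂: 7, -1, 3, -3, -3, -3, 5, -5
d²: 49, 1, 9, 9, 9, 9, 25, 25; Σd² = 136
ρ = 1 − 6·136/(8·63) = 1 − 816/504 = -0.619

-0.619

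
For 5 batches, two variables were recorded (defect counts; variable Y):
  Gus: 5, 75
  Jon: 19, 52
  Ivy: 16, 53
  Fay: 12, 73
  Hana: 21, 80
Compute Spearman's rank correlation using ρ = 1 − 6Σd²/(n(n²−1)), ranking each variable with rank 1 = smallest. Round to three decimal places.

0.000

Ranks of variable 1: 1, 4, 3, 2, 5
Ranks of variable 2: 4, 1, 2, 3, 5
d = r₁ − r₂: -3, 3, 1, -1, 0
d²: 9, 9, 1, 1, 0; Σd² = 20
ρ = 1 − 6·20/(5·24) = 1 − 120/120 = 0.000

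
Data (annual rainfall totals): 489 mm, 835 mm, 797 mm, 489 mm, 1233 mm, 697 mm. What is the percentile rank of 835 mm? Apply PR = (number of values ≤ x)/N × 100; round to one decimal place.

N = 6.
Strictly below 835: 4. Equal to 835: 1.
PR = 5/6 × 100 = 83.3

83.3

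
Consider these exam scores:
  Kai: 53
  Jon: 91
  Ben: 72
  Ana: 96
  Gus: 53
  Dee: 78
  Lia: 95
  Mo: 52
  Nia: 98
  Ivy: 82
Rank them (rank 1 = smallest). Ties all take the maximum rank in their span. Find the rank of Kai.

Sorted (ascending): 52, 53, 53, 72, 78, 82, 91, 95, 96, 98
The 2 values of 53 occupy positions 2–3 → each gets rank 3.
Kai has value 53 → rank 3.

3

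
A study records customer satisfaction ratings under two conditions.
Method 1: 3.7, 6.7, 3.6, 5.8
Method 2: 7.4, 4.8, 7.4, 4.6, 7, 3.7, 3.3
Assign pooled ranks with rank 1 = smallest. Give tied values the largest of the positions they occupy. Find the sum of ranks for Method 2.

Sorted (ascending): 3.3, 3.6, 3.7, 3.7, 4.6, 4.8, 5.8, 6.7, 7, 7.4, 7.4
The 2 values of 3.7 occupy positions 3–4 → each gets rank 4.
The 2 values of 7.4 occupy positions 10–11 → each gets rank 11.
Method 2 values → pooled ranks: 7.4→11, 4.8→6, 7.4→11, 4.6→5, 7→9, 3.7→4, 3.3→1
Rank sum = 11 + 6 + 11 + 5 + 9 + 4 + 1 = 47

47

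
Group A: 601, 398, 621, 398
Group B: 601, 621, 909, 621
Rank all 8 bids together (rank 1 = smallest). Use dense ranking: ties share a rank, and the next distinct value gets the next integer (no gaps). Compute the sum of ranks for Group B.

Sorted (ascending): 398, 398, 601, 601, 621, 621, 621, 909
The 2 values of 398 share dense rank 1.
The 2 values of 601 share dense rank 2.
The 3 values of 621 share dense rank 3.
Remaining distinct values take the next consecutive integers.
Group B values → pooled ranks: 601→2, 621→3, 909→4, 621→3
Rank sum = 2 + 3 + 4 + 3 = 12

12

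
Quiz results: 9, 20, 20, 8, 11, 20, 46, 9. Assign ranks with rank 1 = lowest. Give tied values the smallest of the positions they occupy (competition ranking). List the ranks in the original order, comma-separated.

2, 5, 5, 1, 4, 5, 8, 2

Sorted (ascending): 8, 9, 9, 11, 20, 20, 20, 46
The 2 values of 9 occupy positions 2–3 → each gets rank 2.
The 3 values of 20 occupy positions 5–7 → each gets rank 5.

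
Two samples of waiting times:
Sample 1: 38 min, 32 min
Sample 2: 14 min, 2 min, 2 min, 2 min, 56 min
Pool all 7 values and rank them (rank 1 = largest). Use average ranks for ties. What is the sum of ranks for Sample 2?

23

Sorted (descending): 56, 38, 32, 14, 2, 2, 2
The 3 values of 2 occupy positions 5–7 → average rank 6.
Sample 2 values → pooled ranks: 14→4, 2→6, 2→6, 2→6, 56→1
Rank sum = 4 + 6 + 6 + 6 + 1 = 23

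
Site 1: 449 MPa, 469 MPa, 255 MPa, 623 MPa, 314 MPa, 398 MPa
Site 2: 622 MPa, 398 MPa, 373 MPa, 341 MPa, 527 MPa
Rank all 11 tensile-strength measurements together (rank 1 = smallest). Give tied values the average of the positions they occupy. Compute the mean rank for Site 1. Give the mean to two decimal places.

Sorted (ascending): 255, 314, 341, 373, 398, 398, 449, 469, 527, 622, 623
The 2 values of 398 occupy positions 5–6 → average rank (5+6)/2 = 5.5.
Site 1 values → pooled ranks: 449→7, 469→8, 255→1, 623→11, 314→2, 398→5.5
Mean rank = (7 + 8 + 1 + 11 + 2 + 5.5) / 6 = 5.75

5.75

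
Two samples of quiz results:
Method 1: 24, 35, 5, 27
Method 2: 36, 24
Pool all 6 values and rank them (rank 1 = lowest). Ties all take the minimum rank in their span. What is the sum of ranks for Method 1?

Sorted (ascending): 5, 24, 24, 27, 35, 36
The 2 values of 24 occupy positions 2–3 → each gets rank 2.
Method 1 values → pooled ranks: 24→2, 35→5, 5→1, 27→4
Rank sum = 2 + 5 + 1 + 4 = 12

12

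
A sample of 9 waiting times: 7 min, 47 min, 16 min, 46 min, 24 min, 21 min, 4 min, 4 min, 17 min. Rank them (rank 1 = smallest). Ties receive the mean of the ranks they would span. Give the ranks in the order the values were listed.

3, 9, 4, 8, 7, 6, 1.5, 1.5, 5

Sorted (ascending): 4, 4, 7, 16, 17, 21, 24, 46, 47
The 2 values of 4 occupy positions 1–2 → average rank (1+2)/2 = 1.5.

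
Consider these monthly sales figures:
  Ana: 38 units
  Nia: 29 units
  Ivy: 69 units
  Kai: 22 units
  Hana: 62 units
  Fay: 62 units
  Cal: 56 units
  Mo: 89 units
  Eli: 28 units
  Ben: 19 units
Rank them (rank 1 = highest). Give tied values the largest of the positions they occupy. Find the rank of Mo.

1

Sorted (descending): 89, 69, 62, 62, 56, 38, 29, 28, 22, 19
The 2 values of 62 occupy positions 3–4 → each gets rank 4.
Mo has value 89 units → rank 1.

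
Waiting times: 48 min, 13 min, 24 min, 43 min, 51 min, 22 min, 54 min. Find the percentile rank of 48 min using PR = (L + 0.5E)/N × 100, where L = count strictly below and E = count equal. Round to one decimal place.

64.3

N = 7.
Strictly below 48: 4. Equal to 48: 1.
PR = (4 + 0.5·1)/7 × 100 = 64.3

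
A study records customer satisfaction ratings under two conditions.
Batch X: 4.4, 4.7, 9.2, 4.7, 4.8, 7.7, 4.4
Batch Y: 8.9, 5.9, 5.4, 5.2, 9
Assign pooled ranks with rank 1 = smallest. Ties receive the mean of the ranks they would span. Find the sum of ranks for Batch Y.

42

Sorted (ascending): 4.4, 4.4, 4.7, 4.7, 4.8, 5.2, 5.4, 5.9, 7.7, 8.9, 9, 9.2
The 2 values of 4.4 occupy positions 1–2 → average rank (1+2)/2 = 1.5.
The 2 values of 4.7 occupy positions 3–4 → average rank (3+4)/2 = 3.5.
Batch Y values → pooled ranks: 8.9→10, 5.9→8, 5.4→7, 5.2→6, 9→11
Rank sum = 10 + 8 + 7 + 6 + 11 = 42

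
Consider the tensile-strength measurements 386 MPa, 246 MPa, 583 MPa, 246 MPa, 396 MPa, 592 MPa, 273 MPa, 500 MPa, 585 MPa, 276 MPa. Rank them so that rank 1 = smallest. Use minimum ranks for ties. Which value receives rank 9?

585

Sorted (ascending): 246, 246, 273, 276, 386, 396, 500, 583, 585, 592
The 2 values of 246 occupy positions 1–2 → each gets rank 1.
Rank 9 → value 585.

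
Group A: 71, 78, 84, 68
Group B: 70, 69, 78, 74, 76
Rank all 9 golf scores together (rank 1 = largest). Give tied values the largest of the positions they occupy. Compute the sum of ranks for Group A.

19

Sorted (descending): 84, 78, 78, 76, 74, 71, 70, 69, 68
The 2 values of 78 occupy positions 2–3 → each gets rank 3.
Group A values → pooled ranks: 71→6, 78→3, 84→1, 68→9
Rank sum = 6 + 3 + 1 + 9 = 19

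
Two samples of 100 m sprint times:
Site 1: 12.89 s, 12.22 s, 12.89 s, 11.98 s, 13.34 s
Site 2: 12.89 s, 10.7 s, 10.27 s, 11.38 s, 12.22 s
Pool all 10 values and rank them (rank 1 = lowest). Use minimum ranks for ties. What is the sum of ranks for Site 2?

Sorted (ascending): 10.27, 10.7, 11.38, 11.98, 12.22, 12.22, 12.89, 12.89, 12.89, 13.34
The 2 values of 12.22 occupy positions 5–6 → each gets rank 5.
The 3 values of 12.89 occupy positions 7–9 → each gets rank 7.
Site 2 values → pooled ranks: 12.89→7, 10.7→2, 10.27→1, 11.38→3, 12.22→5
Rank sum = 7 + 2 + 1 + 3 + 5 = 18

18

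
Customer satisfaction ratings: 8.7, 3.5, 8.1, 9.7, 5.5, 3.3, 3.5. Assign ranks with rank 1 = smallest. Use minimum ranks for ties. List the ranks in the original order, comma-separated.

Sorted (ascending): 3.3, 3.5, 3.5, 5.5, 8.1, 8.7, 9.7
The 2 values of 3.5 occupy positions 2–3 → each gets rank 2.

6, 2, 5, 7, 4, 1, 2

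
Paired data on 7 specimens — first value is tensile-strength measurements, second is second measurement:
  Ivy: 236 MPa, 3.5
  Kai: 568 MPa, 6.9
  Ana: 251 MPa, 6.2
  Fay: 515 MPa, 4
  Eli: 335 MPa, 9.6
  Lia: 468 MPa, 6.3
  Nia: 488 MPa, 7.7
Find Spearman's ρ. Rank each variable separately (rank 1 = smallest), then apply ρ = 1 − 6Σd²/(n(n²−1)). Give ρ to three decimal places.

Ranks of variable 1: 1, 7, 2, 6, 3, 4, 5
Ranks of variable 2: 1, 5, 3, 2, 7, 4, 6
d = r₁ − r₂: 0, 2, -1, 4, -4, 0, -1
d²: 0, 4, 1, 16, 16, 0, 1; Σd² = 38
ρ = 1 − 6·38/(7·48) = 1 − 228/336 = 0.321

0.321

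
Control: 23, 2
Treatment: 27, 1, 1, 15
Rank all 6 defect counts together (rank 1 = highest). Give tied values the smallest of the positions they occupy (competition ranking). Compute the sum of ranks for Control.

Sorted (descending): 27, 23, 15, 2, 1, 1
The 2 values of 1 occupy positions 5–6 → each gets rank 5.
Control values → pooled ranks: 23→2, 2→4
Rank sum = 2 + 4 = 6

6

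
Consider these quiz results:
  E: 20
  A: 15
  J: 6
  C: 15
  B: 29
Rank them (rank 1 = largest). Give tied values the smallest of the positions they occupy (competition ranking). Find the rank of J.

Sorted (descending): 29, 20, 15, 15, 6
The 2 values of 15 occupy positions 3–4 → each gets rank 3.
J has value 6 → rank 5.

5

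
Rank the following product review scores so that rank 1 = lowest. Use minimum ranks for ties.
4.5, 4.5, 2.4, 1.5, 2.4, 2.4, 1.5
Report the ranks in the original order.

Sorted (ascending): 1.5, 1.5, 2.4, 2.4, 2.4, 4.5, 4.5
The 2 values of 1.5 occupy positions 1–2 → each gets rank 1.
The 3 values of 2.4 occupy positions 3–5 → each gets rank 3.
The 2 values of 4.5 occupy positions 6–7 → each gets rank 6.

6, 6, 3, 1, 3, 3, 1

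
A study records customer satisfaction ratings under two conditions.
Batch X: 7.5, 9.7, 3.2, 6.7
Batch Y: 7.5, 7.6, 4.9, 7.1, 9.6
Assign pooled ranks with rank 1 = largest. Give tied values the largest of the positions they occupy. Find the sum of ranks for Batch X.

22

Sorted (descending): 9.7, 9.6, 7.6, 7.5, 7.5, 7.1, 6.7, 4.9, 3.2
The 2 values of 7.5 occupy positions 4–5 → each gets rank 5.
Batch X values → pooled ranks: 7.5→5, 9.7→1, 3.2→9, 6.7→7
Rank sum = 5 + 1 + 9 + 7 = 22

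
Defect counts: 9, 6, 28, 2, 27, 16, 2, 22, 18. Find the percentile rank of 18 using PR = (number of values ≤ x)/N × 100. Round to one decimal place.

66.7

N = 9.
Strictly below 18: 5. Equal to 18: 1.
PR = 6/9 × 100 = 66.7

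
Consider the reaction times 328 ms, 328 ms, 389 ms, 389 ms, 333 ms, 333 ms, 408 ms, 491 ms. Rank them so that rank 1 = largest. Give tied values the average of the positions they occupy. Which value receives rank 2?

Sorted (descending): 491, 408, 389, 389, 333, 333, 328, 328
The 2 values of 389 occupy positions 3–4 → average rank (3+4)/2 = 3.5.
The 2 values of 333 occupy positions 5–6 → average rank (5+6)/2 = 5.5.
The 2 values of 328 occupy positions 7–8 → average rank (7+8)/2 = 7.5.
Rank 2 → value 408.

408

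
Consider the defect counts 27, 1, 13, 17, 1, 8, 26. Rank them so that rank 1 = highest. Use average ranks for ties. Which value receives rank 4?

13

Sorted (descending): 27, 26, 17, 13, 8, 1, 1
The 2 values of 1 occupy positions 6–7 → average rank (6+7)/2 = 6.5.
Rank 4 → value 13.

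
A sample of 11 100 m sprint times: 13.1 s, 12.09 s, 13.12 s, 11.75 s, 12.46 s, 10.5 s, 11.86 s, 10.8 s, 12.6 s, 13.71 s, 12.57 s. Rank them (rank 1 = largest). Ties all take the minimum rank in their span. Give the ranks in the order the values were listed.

3, 7, 2, 9, 6, 11, 8, 10, 4, 1, 5

Sorted (descending): 13.71, 13.12, 13.1, 12.6, 12.57, 12.46, 12.09, 11.86, 11.75, 10.8, 10.5
No ties — each value takes its position as its rank.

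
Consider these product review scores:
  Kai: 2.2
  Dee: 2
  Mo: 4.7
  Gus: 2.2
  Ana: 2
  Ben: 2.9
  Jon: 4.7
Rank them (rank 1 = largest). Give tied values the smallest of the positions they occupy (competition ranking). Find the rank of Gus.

Sorted (descending): 4.7, 4.7, 2.9, 2.2, 2.2, 2, 2
The 2 values of 4.7 occupy positions 1–2 → each gets rank 1.
The 2 values of 2.2 occupy positions 4–5 → each gets rank 4.
The 2 values of 2 occupy positions 6–7 → each gets rank 6.
Gus has value 2.2 → rank 4.

4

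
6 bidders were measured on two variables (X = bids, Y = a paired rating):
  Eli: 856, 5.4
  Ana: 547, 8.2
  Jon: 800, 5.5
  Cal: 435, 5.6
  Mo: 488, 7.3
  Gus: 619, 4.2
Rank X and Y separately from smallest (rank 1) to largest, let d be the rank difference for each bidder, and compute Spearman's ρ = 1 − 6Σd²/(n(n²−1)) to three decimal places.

-0.600

Ranks of variable 1: 6, 3, 5, 1, 2, 4
Ranks of variable 2: 2, 6, 3, 4, 5, 1
d = r₁ − r₂: 4, -3, 2, -3, -3, 3
d²: 16, 9, 4, 9, 9, 9; Σd² = 56
ρ = 1 − 6·56/(6·35) = 1 − 336/210 = -0.600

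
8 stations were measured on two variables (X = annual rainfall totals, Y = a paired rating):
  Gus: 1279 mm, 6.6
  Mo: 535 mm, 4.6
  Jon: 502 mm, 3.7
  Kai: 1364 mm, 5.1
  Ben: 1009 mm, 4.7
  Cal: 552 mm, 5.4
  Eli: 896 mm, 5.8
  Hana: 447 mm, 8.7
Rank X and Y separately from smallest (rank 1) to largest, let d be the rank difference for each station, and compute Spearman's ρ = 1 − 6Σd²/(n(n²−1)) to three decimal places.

0.071

Ranks of variable 1: 7, 3, 2, 8, 6, 4, 5, 1
Ranks of variable 2: 7, 2, 1, 4, 3, 5, 6, 8
d = r₁ − r₂: 0, 1, 1, 4, 3, -1, -1, -7
d²: 0, 1, 1, 16, 9, 1, 1, 49; Σd² = 78
ρ = 1 − 6·78/(8·63) = 1 − 468/504 = 0.071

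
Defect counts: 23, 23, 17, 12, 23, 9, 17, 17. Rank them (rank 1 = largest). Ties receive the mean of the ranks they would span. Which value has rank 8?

Sorted (descending): 23, 23, 23, 17, 17, 17, 12, 9
The 3 values of 23 occupy positions 1–3 → average rank 2.
The 3 values of 17 occupy positions 4–6 → average rank 5.
Rank 8 → value 9.

9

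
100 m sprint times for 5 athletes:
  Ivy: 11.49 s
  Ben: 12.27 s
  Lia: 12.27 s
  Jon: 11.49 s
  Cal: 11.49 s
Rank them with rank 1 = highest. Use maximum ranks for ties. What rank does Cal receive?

Sorted (descending): 12.27, 12.27, 11.49, 11.49, 11.49
The 2 values of 12.27 occupy positions 1–2 → each gets rank 2.
The 3 values of 11.49 occupy positions 3–5 → each gets rank 5.
Cal has value 11.49 s → rank 5.

5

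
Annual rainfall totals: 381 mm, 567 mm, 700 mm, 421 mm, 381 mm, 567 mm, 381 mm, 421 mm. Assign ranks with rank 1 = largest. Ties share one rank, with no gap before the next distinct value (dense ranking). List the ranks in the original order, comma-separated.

Sorted (descending): 700, 567, 567, 421, 421, 381, 381, 381
The 2 values of 567 share dense rank 2.
The 2 values of 421 share dense rank 3.
The 3 values of 381 share dense rank 4.
Remaining distinct values take the next consecutive integers.

4, 2, 1, 3, 4, 2, 4, 3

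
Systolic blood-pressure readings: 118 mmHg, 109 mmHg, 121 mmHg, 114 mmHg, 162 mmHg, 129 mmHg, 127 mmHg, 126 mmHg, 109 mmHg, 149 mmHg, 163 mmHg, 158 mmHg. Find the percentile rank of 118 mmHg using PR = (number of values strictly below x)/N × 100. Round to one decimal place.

25.0

N = 12.
Strictly below 118: 3. Equal to 118: 1.
PR = 3/12 × 100 = 25.0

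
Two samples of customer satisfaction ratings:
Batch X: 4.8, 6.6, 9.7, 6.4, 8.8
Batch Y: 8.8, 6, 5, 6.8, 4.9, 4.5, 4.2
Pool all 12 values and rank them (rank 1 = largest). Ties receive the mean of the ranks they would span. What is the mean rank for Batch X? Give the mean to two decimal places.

4.90

Sorted (descending): 9.7, 8.8, 8.8, 6.8, 6.6, 6.4, 6, 5, 4.9, 4.8, 4.5, 4.2
The 2 values of 8.8 occupy positions 2–3 → average rank (2+3)/2 = 2.5.
Batch X values → pooled ranks: 4.8→10, 6.6→5, 9.7→1, 6.4→6, 8.8→2.5
Mean rank = (10 + 5 + 1 + 6 + 2.5) / 5 = 4.90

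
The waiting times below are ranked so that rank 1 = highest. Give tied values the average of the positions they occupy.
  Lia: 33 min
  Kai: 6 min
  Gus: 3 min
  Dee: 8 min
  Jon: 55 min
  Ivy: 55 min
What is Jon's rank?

1.5

Sorted (descending): 55, 55, 33, 8, 6, 3
The 2 values of 55 occupy positions 1–2 → average rank (1+2)/2 = 1.5.
Jon has value 55 min → rank 1.5.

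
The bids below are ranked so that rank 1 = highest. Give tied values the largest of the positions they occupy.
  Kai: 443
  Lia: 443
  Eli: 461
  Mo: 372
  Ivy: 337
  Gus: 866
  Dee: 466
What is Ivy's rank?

Sorted (descending): 866, 466, 461, 443, 443, 372, 337
The 2 values of 443 occupy positions 4–5 → each gets rank 5.
Ivy has value 337 → rank 7.

7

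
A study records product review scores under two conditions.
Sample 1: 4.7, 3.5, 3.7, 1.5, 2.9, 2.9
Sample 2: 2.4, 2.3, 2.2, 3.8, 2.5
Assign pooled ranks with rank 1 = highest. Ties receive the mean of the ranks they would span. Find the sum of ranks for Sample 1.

30

Sorted (descending): 4.7, 3.8, 3.7, 3.5, 2.9, 2.9, 2.5, 2.4, 2.3, 2.2, 1.5
The 2 values of 2.9 occupy positions 5–6 → average rank (5+6)/2 = 5.5.
Sample 1 values → pooled ranks: 4.7→1, 3.5→4, 3.7→3, 1.5→11, 2.9→5.5, 2.9→5.5
Rank sum = 1 + 4 + 3 + 11 + 5.5 + 5.5 = 30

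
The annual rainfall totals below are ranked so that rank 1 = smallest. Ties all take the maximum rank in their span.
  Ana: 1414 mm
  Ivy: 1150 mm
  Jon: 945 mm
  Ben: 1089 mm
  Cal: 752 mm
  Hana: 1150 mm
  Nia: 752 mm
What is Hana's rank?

6

Sorted (ascending): 752, 752, 945, 1089, 1150, 1150, 1414
The 2 values of 752 occupy positions 1–2 → each gets rank 2.
The 2 values of 1150 occupy positions 5–6 → each gets rank 6.
Hana has value 1150 mm → rank 6.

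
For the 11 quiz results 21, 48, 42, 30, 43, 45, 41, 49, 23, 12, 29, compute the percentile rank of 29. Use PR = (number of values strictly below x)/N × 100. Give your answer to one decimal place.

27.3

N = 11.
Strictly below 29: 3. Equal to 29: 1.
PR = 3/11 × 100 = 27.3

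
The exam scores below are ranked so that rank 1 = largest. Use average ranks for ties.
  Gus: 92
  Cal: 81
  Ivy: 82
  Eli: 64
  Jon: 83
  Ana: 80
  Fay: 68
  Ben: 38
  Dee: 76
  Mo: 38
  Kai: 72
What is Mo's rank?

Sorted (descending): 92, 83, 82, 81, 80, 76, 72, 68, 64, 38, 38
The 2 values of 38 occupy positions 10–11 → average rank (10+11)/2 = 10.5.
Mo has value 38 → rank 10.5.

10.5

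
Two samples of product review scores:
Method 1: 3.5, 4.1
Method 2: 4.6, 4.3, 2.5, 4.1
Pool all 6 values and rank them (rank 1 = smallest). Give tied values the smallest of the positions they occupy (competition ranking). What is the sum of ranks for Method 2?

Sorted (ascending): 2.5, 3.5, 4.1, 4.1, 4.3, 4.6
The 2 values of 4.1 occupy positions 3–4 → each gets rank 3.
Method 2 values → pooled ranks: 4.6→6, 4.3→5, 2.5→1, 4.1→3
Rank sum = 6 + 5 + 1 + 3 = 15

15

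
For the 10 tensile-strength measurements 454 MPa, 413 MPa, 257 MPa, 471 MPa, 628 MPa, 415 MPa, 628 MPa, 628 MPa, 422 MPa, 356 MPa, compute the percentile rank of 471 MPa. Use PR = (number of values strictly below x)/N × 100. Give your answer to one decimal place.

N = 10.
Strictly below 471: 6. Equal to 471: 1.
PR = 6/10 × 100 = 60.0

60.0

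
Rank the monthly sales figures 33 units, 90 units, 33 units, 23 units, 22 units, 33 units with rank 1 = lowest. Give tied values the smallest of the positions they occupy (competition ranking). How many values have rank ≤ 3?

5

Sorted (ascending): 22, 23, 33, 33, 33, 90
The 3 values of 33 occupy positions 3–5 → each gets rank 3.
Ranks ≤ 3: {1, 2, 3, 3, 3} → 5 values.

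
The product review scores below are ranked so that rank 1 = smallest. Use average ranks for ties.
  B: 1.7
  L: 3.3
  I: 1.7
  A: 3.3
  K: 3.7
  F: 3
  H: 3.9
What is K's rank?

Sorted (ascending): 1.7, 1.7, 3, 3.3, 3.3, 3.7, 3.9
The 2 values of 1.7 occupy positions 1–2 → average rank (1+2)/2 = 1.5.
The 2 values of 3.3 occupy positions 4–5 → average rank (4+5)/2 = 4.5.
K has value 3.7 → rank 6.

6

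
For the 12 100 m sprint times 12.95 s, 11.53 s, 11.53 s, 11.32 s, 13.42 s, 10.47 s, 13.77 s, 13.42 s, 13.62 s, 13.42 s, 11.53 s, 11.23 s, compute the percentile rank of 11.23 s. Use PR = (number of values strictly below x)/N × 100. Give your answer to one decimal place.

8.3

N = 12.
Strictly below 11.23: 1. Equal to 11.23: 1.
PR = 1/12 × 100 = 8.3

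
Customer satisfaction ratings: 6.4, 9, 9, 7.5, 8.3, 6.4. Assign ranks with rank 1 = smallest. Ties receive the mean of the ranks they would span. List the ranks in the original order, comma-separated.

1.5, 5.5, 5.5, 3, 4, 1.5

Sorted (ascending): 6.4, 6.4, 7.5, 8.3, 9, 9
The 2 values of 6.4 occupy positions 1–2 → average rank (1+2)/2 = 1.5.
The 2 values of 9 occupy positions 5–6 → average rank (5+6)/2 = 5.5.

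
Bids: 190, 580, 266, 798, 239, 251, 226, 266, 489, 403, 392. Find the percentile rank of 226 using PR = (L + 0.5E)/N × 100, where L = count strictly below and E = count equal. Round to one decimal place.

N = 11.
Strictly below 226: 1. Equal to 226: 1.
PR = (1 + 0.5·1)/11 × 100 = 13.6

13.6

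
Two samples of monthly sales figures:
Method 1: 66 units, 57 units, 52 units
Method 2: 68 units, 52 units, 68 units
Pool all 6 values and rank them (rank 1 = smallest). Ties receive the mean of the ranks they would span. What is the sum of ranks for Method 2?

12.5

Sorted (ascending): 52, 52, 57, 66, 68, 68
The 2 values of 52 occupy positions 1–2 → average rank (1+2)/2 = 1.5.
The 2 values of 68 occupy positions 5–6 → average rank (5+6)/2 = 5.5.
Method 2 values → pooled ranks: 68→5.5, 52→1.5, 68→5.5
Rank sum = 5.5 + 1.5 + 5.5 = 12.5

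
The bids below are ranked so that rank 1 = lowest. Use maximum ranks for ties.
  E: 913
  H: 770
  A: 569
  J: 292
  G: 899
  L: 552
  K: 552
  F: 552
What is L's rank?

Sorted (ascending): 292, 552, 552, 552, 569, 770, 899, 913
The 3 values of 552 occupy positions 2–4 → each gets rank 4.
L has value 552 → rank 4.

4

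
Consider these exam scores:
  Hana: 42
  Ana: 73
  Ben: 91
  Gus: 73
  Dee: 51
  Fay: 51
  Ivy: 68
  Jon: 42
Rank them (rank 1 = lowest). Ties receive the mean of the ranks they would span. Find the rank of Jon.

1.5

Sorted (ascending): 42, 42, 51, 51, 68, 73, 73, 91
The 2 values of 42 occupy positions 1–2 → average rank (1+2)/2 = 1.5.
The 2 values of 51 occupy positions 3–4 → average rank (3+4)/2 = 3.5.
The 2 values of 73 occupy positions 6–7 → average rank (6+7)/2 = 6.5.
Jon has value 42 → rank 1.5.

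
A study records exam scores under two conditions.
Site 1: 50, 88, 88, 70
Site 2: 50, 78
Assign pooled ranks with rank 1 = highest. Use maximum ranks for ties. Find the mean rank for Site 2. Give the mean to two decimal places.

4.50

Sorted (descending): 88, 88, 78, 70, 50, 50
The 2 values of 88 occupy positions 1–2 → each gets rank 2.
The 2 values of 50 occupy positions 5–6 → each gets rank 6.
Site 2 values → pooled ranks: 50→6, 78→3
Mean rank = (6 + 3) / 2 = 4.50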